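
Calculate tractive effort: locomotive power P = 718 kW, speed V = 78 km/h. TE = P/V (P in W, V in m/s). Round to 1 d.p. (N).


Convert: P = 718 kW = 718000 W
V = 78 / 3.6 = 21.6667 m/s
TE = 718000 / 21.6667
TE = 33138.5 N

33138.5


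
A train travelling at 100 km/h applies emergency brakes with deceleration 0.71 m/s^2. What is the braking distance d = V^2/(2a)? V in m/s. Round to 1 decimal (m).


Convert speed: V = 100 / 3.6 = 27.7778 m/s
V^2 = 771.6049
d = 771.6049 / (2 * 0.71)
d = 771.6049 / 1.42
d = 543.4 m

543.4


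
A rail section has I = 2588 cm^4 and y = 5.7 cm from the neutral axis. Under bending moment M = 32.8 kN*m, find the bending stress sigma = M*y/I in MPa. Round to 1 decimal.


Convert units:
M = 32.8 kN*m = 32800000 N*mm
y = 5.7 cm = 57 mm
I = 2588 cm^4 = 25880000 mm^4
sigma = 32800000 * 57 / 25880000
sigma = 72.2 MPa

72.2


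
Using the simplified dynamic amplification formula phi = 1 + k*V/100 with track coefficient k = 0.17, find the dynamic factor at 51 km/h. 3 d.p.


phi = 1 + k * V / 100
phi = 1 + 0.17 * 51 / 100
phi = 1 + 0.0867
phi = 1.087

1.087


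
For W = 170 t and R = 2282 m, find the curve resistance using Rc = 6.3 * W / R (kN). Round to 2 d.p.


Rc = 6.3 * W / R
Rc = 6.3 * 170 / 2282
Rc = 1071.0 / 2282
Rc = 0.47 kN

0.47


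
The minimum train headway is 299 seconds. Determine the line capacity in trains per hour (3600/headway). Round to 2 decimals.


Capacity = 3600 / headway
Capacity = 3600 / 299
Capacity = 12.04 trains/hour

12.04


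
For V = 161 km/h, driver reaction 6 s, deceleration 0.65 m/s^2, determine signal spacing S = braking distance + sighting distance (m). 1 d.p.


V = 161 / 3.6 = 44.7222 m/s
Braking distance = 44.7222^2 / (2*0.65) = 1538.5209 m
Sighting distance = 44.7222 * 6 = 268.3333 m
S = 1538.5209 + 268.3333 = 1806.9 m

1806.9


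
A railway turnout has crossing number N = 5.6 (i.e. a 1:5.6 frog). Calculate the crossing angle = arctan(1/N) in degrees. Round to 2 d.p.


1/N = 1/5.6 = 0.178571
angle = arctan(0.178571) = 0.176709 rad
angle = 0.176709 * 180/pi = 10.12 degrees

10.12


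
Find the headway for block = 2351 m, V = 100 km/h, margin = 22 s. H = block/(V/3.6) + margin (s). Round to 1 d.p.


V = 100 / 3.6 = 27.7778 m/s
Block traversal time = 2351 / 27.7778 = 84.636 s
Headway = 84.636 + 22
Headway = 106.6 s

106.6


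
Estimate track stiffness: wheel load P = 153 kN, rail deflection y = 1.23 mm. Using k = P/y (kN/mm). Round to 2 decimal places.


Track stiffness k = P / y
k = 153 / 1.23
k = 124.39 kN/mm

124.39


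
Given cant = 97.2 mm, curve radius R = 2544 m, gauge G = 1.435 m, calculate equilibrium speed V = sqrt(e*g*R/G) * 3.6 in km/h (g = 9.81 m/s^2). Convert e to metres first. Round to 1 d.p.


Convert cant: e = 97.2 mm = 0.0972 m
V_ms = sqrt(0.0972 * 9.81 * 2544 / 1.435)
V_ms = sqrt(1690.442793) = 41.115 m/s
V = 41.115 * 3.6 = 148.0 km/h

148.0


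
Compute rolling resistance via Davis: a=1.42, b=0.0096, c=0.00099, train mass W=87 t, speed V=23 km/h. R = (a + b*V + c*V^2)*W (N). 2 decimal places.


b*V = 0.0096 * 23 = 0.2208
c*V^2 = 0.00099 * 529 = 0.52371
R_per_t = 1.42 + 0.2208 + 0.52371 = 2.16451 N/t
R_total = 2.16451 * 87 = 188.31 N

188.31


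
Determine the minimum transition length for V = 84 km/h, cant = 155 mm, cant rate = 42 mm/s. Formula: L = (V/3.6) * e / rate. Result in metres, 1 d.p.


Convert speed: V = 84 / 3.6 = 23.3333 m/s
L = 23.3333 * 155 / 42
L = 3616.6667 / 42
L = 86.1 m

86.1


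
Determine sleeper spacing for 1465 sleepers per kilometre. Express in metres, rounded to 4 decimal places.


Spacing = 1000 m / number of sleepers
Spacing = 1000 / 1465
Spacing = 0.6826 m

0.6826


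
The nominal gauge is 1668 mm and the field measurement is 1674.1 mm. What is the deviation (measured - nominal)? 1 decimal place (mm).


Deviation = measured - nominal
Deviation = 1674.1 - 1668
Deviation = 6.1 mm

6.1


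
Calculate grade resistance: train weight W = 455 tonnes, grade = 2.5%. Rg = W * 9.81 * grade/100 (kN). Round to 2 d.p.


Rg = W * 9.81 * grade / 100
Rg = 455 * 9.81 * 2.5 / 100
Rg = 4463.55 * 0.025
Rg = 111.59 kN

111.59


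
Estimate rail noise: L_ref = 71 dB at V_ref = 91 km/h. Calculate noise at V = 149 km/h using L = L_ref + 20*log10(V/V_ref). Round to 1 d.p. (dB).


V/V_ref = 149 / 91 = 1.637363
log10(1.637363) = 0.214145
20 * 0.214145 = 4.2829
L = 71 + 4.2829 = 75.3 dB

75.3


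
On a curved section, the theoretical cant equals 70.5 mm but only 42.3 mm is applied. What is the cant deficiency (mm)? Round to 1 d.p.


Cant deficiency = equilibrium cant - actual cant
CD = 70.5 - 42.3
CD = 28.2 mm

28.2


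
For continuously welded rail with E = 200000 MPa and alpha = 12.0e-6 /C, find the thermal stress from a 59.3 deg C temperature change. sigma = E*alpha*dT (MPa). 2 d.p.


sigma = E * alpha * dT
sigma = 200000 * 12.0e-6 * 59.3
sigma = 2.4 * 59.3
sigma = 142.32 MPa

142.32


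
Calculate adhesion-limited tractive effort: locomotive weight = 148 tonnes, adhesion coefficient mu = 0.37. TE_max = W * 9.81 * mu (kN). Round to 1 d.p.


TE_max = W * g * mu
TE_max = 148 * 9.81 * 0.37
TE_max = 1451.88 * 0.37
TE_max = 537.2 kN

537.2


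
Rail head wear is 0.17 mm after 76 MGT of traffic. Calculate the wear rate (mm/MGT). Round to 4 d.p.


Wear rate = total wear / cumulative tonnage
Rate = 0.17 / 76
Rate = 0.0022 mm/MGT

0.0022


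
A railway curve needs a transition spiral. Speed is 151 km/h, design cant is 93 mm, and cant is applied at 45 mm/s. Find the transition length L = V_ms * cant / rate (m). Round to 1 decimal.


Convert speed: V = 151 / 3.6 = 41.9444 m/s
L = 41.9444 * 93 / 45
L = 3900.8333 / 45
L = 86.7 m

86.7


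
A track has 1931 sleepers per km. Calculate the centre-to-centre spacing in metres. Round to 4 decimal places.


Spacing = 1000 m / number of sleepers
Spacing = 1000 / 1931
Spacing = 0.5179 m

0.5179


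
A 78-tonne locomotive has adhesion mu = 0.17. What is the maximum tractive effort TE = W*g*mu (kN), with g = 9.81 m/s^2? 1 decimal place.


TE_max = W * g * mu
TE_max = 78 * 9.81 * 0.17
TE_max = 765.18 * 0.17
TE_max = 130.1 kN

130.1


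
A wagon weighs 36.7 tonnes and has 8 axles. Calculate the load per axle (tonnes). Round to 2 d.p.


Load per axle = total weight / number of axles
Load = 36.7 / 8
Load = 4.59 tonnes

4.59


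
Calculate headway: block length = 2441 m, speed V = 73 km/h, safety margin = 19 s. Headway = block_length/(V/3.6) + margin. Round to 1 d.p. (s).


V = 73 / 3.6 = 20.2778 m/s
Block traversal time = 2441 / 20.2778 = 120.3781 s
Headway = 120.3781 + 19
Headway = 139.4 s

139.4


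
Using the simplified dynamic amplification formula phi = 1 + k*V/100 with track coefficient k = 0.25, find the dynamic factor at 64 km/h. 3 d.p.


phi = 1 + k * V / 100
phi = 1 + 0.25 * 64 / 100
phi = 1 + 0.16
phi = 1.160

1.160


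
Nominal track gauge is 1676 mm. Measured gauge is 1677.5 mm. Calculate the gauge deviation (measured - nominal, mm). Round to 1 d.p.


Deviation = measured - nominal
Deviation = 1677.5 - 1676
Deviation = 1.5 mm

1.5


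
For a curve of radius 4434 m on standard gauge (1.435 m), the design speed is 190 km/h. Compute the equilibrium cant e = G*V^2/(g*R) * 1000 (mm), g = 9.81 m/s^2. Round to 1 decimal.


Convert speed: V = 190 / 3.6 = 52.7778 m/s
Apply formula: e = 1.435 * 52.7778^2 / (9.81 * 4434)
e = 1.435 * 2785.4938 / 43497.54
e = 0.091894 m = 91.9 mm

91.9


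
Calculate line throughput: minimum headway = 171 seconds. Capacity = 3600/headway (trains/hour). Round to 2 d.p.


Capacity = 3600 / headway
Capacity = 3600 / 171
Capacity = 21.05 trains/hour

21.05


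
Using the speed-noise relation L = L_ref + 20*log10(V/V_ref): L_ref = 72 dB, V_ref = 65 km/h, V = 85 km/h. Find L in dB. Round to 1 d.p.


V/V_ref = 85 / 65 = 1.307692
log10(1.307692) = 0.116506
20 * 0.116506 = 2.3301
L = 72 + 2.3301 = 74.3 dB

74.3


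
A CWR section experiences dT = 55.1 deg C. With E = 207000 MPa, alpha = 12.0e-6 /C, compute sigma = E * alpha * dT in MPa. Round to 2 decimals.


sigma = E * alpha * dT
sigma = 207000 * 12.0e-6 * 55.1
sigma = 2.484 * 55.1
sigma = 136.87 MPa

136.87


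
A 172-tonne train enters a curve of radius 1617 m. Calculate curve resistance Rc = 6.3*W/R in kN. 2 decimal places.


Rc = 6.3 * W / R
Rc = 6.3 * 172 / 1617
Rc = 1083.6 / 1617
Rc = 0.67 kN

0.67


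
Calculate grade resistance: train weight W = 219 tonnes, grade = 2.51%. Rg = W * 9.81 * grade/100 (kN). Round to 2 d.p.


Rg = W * 9.81 * grade / 100
Rg = 219 * 9.81 * 2.51 / 100
Rg = 2148.39 * 0.0251
Rg = 53.92 kN

53.92


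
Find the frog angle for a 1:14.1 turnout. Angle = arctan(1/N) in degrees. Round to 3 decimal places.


1/N = 1/14.1 = 0.070922
angle = arctan(0.070922) = 0.070803 rad
angle = 0.070803 * 180/pi = 4.057 degrees

4.057


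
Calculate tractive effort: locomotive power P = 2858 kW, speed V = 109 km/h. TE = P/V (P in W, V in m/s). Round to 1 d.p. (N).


Convert: P = 2858 kW = 2858000 W
V = 109 / 3.6 = 30.2778 m/s
TE = 2858000 / 30.2778
TE = 94392.7 N

94392.7


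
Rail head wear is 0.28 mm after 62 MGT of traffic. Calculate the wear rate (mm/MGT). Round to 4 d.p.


Wear rate = total wear / cumulative tonnage
Rate = 0.28 / 62
Rate = 0.0045 mm/MGT

0.0045


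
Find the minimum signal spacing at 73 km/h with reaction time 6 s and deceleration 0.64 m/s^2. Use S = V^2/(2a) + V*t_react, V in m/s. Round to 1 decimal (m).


V = 73 / 3.6 = 20.2778 m/s
Braking distance = 20.2778^2 / (2*0.64) = 321.2408 m
Sighting distance = 20.2778 * 6 = 121.6667 m
S = 321.2408 + 121.6667 = 442.9 m

442.9


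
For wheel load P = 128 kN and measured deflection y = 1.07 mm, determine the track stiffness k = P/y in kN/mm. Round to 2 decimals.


Track stiffness k = P / y
k = 128 / 1.07
k = 119.63 kN/mm

119.63


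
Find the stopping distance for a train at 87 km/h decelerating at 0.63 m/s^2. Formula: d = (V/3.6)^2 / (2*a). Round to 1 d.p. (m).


Convert speed: V = 87 / 3.6 = 24.1667 m/s
V^2 = 584.0278
d = 584.0278 / (2 * 0.63)
d = 584.0278 / 1.26
d = 463.5 m

463.5


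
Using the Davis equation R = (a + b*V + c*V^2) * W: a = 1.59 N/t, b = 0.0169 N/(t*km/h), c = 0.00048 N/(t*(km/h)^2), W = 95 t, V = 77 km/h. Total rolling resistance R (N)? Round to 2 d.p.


b*V = 0.0169 * 77 = 1.3013
c*V^2 = 0.00048 * 5929 = 2.84592
R_per_t = 1.59 + 1.3013 + 2.84592 = 5.73722 N/t
R_total = 5.73722 * 95 = 545.04 N

545.04


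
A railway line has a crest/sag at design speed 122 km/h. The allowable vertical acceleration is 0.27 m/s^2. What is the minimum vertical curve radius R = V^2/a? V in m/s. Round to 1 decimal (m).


Convert speed: V = 122 / 3.6 = 33.8889 m/s
V^2 = 1148.4568 m^2/s^2
R_v = 1148.4568 / 0.27
R_v = 4253.5 m

4253.5


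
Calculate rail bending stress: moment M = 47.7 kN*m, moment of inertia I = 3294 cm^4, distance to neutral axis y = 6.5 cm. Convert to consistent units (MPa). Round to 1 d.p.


Convert units:
M = 47.7 kN*m = 47700000 N*mm
y = 6.5 cm = 65 mm
I = 3294 cm^4 = 32940000 mm^4
sigma = 47700000 * 65 / 32940000
sigma = 94.1 MPa

94.1


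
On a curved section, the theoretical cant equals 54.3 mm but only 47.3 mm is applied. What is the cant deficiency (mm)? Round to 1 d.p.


Cant deficiency = equilibrium cant - actual cant
CD = 54.3 - 47.3
CD = 7.0 mm

7.0


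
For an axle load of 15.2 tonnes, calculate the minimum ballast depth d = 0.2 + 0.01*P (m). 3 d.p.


d = 0.2 + 0.01 * 15.2
d = 0.2 + 0.152
d = 0.352 m

0.352


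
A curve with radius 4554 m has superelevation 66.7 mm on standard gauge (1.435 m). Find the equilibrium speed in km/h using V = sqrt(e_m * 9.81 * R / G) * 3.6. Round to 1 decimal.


Convert cant: e = 66.7 mm = 0.0667 m
V_ms = sqrt(0.0667 * 9.81 * 4554 / 1.435)
V_ms = sqrt(2076.519274) = 45.5688 m/s
V = 45.5688 * 3.6 = 164.0 km/h

164.0


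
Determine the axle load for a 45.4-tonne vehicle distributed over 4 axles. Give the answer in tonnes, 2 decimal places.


Load per axle = total weight / number of axles
Load = 45.4 / 4
Load = 11.35 tonnes

11.35


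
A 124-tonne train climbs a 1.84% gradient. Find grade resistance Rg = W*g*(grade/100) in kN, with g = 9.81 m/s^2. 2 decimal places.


Rg = W * 9.81 * grade / 100
Rg = 124 * 9.81 * 1.84 / 100
Rg = 1216.44 * 0.0184
Rg = 22.38 kN

22.38


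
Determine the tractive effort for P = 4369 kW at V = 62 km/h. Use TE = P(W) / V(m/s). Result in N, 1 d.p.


Convert: P = 4369 kW = 4369000 W
V = 62 / 3.6 = 17.2222 m/s
TE = 4369000 / 17.2222
TE = 253683.9 N

253683.9


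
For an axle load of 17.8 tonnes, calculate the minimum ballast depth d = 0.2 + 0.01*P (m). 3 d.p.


d = 0.2 + 0.01 * 17.8
d = 0.2 + 0.178
d = 0.378 m

0.378


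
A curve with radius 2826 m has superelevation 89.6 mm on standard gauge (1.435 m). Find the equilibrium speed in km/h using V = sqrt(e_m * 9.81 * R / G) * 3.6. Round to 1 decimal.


Convert cant: e = 89.6 mm = 0.0896 m
V_ms = sqrt(0.0896 * 9.81 * 2826 / 1.435)
V_ms = sqrt(1731.00082) = 41.6053 m/s
V = 41.6053 * 3.6 = 149.8 km/h

149.8


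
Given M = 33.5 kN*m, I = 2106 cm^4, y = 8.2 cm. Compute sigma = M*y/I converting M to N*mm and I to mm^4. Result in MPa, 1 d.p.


Convert units:
M = 33.5 kN*m = 33500000 N*mm
y = 8.2 cm = 82 mm
I = 2106 cm^4 = 21060000 mm^4
sigma = 33500000 * 82 / 21060000
sigma = 130.4 MPa

130.4


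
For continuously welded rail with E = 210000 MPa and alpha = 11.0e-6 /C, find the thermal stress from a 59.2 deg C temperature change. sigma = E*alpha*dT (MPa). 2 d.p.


sigma = E * alpha * dT
sigma = 210000 * 11.0e-6 * 59.2
sigma = 2.31 * 59.2
sigma = 136.75 MPa

136.75


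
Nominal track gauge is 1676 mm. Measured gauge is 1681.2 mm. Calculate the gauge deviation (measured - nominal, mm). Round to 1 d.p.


Deviation = measured - nominal
Deviation = 1681.2 - 1676
Deviation = 5.2 mm

5.2


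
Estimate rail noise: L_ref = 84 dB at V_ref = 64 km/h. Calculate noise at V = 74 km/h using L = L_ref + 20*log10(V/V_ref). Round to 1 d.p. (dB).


V/V_ref = 74 / 64 = 1.15625
log10(1.15625) = 0.063052
20 * 0.063052 = 1.261
L = 84 + 1.261 = 85.3 dB

85.3


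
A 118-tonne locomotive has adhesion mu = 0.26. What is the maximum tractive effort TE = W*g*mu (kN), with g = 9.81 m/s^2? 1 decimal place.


TE_max = W * g * mu
TE_max = 118 * 9.81 * 0.26
TE_max = 1157.58 * 0.26
TE_max = 301.0 kN

301.0


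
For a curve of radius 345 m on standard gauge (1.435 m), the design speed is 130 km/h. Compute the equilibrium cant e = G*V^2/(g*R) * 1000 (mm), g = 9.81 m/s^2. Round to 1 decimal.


Convert speed: V = 130 / 3.6 = 36.1111 m/s
Apply formula: e = 1.435 * 36.1111^2 / (9.81 * 345)
e = 1.435 * 1304.0123 / 3384.45
e = 0.552899 m = 552.9 mm

552.9


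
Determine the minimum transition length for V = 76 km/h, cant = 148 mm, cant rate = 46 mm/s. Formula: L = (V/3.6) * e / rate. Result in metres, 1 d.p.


Convert speed: V = 76 / 3.6 = 21.1111 m/s
L = 21.1111 * 148 / 46
L = 3124.4444 / 46
L = 67.9 m

67.9


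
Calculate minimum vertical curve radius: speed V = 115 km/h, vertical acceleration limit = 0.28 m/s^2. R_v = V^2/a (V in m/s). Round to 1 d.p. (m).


Convert speed: V = 115 / 3.6 = 31.9444 m/s
V^2 = 1020.4475 m^2/s^2
R_v = 1020.4475 / 0.28
R_v = 3644.5 m

3644.5


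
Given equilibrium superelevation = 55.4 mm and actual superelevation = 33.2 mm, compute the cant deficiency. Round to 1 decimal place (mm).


Cant deficiency = equilibrium cant - actual cant
CD = 55.4 - 33.2
CD = 22.2 mm

22.2


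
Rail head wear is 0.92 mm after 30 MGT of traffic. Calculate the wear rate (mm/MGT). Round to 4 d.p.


Wear rate = total wear / cumulative tonnage
Rate = 0.92 / 30
Rate = 0.0307 mm/MGT

0.0307


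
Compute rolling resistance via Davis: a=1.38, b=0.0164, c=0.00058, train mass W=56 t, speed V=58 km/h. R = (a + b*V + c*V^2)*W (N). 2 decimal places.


b*V = 0.0164 * 58 = 0.9512
c*V^2 = 0.00058 * 3364 = 1.95112
R_per_t = 1.38 + 0.9512 + 1.95112 = 4.28232 N/t
R_total = 4.28232 * 56 = 239.81 N

239.81


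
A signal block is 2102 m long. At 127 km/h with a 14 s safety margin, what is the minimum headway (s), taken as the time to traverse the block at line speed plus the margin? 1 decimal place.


V = 127 / 3.6 = 35.2778 m/s
Block traversal time = 2102 / 35.2778 = 59.5843 s
Headway = 59.5843 + 14
Headway = 73.6 s

73.6


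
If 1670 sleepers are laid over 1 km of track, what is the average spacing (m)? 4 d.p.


Spacing = 1000 m / number of sleepers
Spacing = 1000 / 1670
Spacing = 0.5988 m

0.5988


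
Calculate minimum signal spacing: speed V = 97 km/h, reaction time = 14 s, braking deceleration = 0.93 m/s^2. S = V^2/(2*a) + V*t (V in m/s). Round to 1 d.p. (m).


V = 97 / 3.6 = 26.9444 m/s
Braking distance = 26.9444^2 / (2*0.93) = 390.3242 m
Sighting distance = 26.9444 * 14 = 377.2222 m
S = 390.3242 + 377.2222 = 767.5 m

767.5


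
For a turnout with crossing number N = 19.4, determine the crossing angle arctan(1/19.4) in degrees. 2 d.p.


1/N = 1/19.4 = 0.051546
angle = arctan(0.051546) = 0.051501 rad
angle = 0.051501 * 180/pi = 2.95 degrees

2.95


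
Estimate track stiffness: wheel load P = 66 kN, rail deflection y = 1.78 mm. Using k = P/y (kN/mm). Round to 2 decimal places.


Track stiffness k = P / y
k = 66 / 1.78
k = 37.08 kN/mm

37.08


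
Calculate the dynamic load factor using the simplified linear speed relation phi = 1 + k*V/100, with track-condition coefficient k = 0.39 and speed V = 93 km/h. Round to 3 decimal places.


phi = 1 + k * V / 100
phi = 1 + 0.39 * 93 / 100
phi = 1 + 0.3627
phi = 1.363

1.363


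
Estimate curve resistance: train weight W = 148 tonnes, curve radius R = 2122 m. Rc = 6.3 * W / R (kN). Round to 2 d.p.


Rc = 6.3 * W / R
Rc = 6.3 * 148 / 2122
Rc = 932.4 / 2122
Rc = 0.44 kN

0.44


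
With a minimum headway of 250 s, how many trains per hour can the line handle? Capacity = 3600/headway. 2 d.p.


Capacity = 3600 / headway
Capacity = 3600 / 250
Capacity = 14.40 trains/hour

14.40


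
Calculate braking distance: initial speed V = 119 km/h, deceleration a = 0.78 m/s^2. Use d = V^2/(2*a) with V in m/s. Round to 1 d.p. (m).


Convert speed: V = 119 / 3.6 = 33.0556 m/s
V^2 = 1092.6698
d = 1092.6698 / (2 * 0.78)
d = 1092.6698 / 1.56
d = 700.4 m

700.4


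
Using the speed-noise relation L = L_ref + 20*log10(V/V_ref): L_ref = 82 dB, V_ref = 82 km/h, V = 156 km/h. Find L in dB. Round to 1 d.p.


V/V_ref = 156 / 82 = 1.902439
log10(1.902439) = 0.279311
20 * 0.279311 = 5.5862
L = 82 + 5.5862 = 87.6 dB

87.6


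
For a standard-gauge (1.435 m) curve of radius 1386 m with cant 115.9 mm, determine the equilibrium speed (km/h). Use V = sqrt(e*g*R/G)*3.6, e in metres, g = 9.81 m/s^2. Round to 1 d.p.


Convert cant: e = 115.9 mm = 0.1159 m
V_ms = sqrt(0.1159 * 9.81 * 1386 / 1.435)
V_ms = sqrt(1098.155327) = 33.1384 m/s
V = 33.1384 * 3.6 = 119.3 km/h

119.3


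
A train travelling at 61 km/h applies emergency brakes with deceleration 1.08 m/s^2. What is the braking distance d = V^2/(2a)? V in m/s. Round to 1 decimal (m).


Convert speed: V = 61 / 3.6 = 16.9444 m/s
V^2 = 287.1142
d = 287.1142 / (2 * 1.08)
d = 287.1142 / 2.16
d = 132.9 m

132.9


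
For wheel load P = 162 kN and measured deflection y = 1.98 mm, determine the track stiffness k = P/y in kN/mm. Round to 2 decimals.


Track stiffness k = P / y
k = 162 / 1.98
k = 81.82 kN/mm

81.82


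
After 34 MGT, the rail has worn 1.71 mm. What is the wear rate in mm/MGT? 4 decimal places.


Wear rate = total wear / cumulative tonnage
Rate = 1.71 / 34
Rate = 0.0503 mm/MGT

0.0503


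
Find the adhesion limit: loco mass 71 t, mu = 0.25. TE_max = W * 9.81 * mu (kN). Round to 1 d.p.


TE_max = W * g * mu
TE_max = 71 * 9.81 * 0.25
TE_max = 696.51 * 0.25
TE_max = 174.1 kN

174.1


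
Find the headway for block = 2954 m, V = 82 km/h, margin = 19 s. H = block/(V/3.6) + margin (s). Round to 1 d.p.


V = 82 / 3.6 = 22.7778 m/s
Block traversal time = 2954 / 22.7778 = 129.6878 s
Headway = 129.6878 + 19
Headway = 148.7 s

148.7


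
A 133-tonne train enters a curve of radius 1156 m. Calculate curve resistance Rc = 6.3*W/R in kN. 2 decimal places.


Rc = 6.3 * W / R
Rc = 6.3 * 133 / 1156
Rc = 837.9 / 1156
Rc = 0.72 kN

0.72


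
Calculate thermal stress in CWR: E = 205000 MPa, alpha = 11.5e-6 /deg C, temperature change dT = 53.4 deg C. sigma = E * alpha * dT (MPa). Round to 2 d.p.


sigma = E * alpha * dT
sigma = 205000 * 11.5e-6 * 53.4
sigma = 2.3575 * 53.4
sigma = 125.89 MPa

125.89


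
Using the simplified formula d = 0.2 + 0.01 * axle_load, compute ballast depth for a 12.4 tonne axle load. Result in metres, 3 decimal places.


d = 0.2 + 0.01 * 12.4
d = 0.2 + 0.124
d = 0.324 m

0.324


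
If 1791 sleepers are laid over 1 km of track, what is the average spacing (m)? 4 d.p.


Spacing = 1000 m / number of sleepers
Spacing = 1000 / 1791
Spacing = 0.5583 m

0.5583


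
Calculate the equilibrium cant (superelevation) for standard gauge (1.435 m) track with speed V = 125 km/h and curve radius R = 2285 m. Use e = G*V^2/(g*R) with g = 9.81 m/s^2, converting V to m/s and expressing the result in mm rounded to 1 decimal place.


Convert speed: V = 125 / 3.6 = 34.7222 m/s
Apply formula: e = 1.435 * 34.7222^2 / (9.81 * 2285)
e = 1.435 * 1205.6327 / 22415.85
e = 0.077181 m = 77.2 mm

77.2


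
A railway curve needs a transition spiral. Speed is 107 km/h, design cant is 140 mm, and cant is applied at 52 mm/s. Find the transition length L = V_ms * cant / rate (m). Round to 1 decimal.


Convert speed: V = 107 / 3.6 = 29.7222 m/s
L = 29.7222 * 140 / 52
L = 4161.1111 / 52
L = 80.0 m

80.0


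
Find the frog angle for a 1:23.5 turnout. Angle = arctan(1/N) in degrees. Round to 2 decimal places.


1/N = 1/23.5 = 0.042553
angle = arctan(0.042553) = 0.042528 rad
angle = 0.042528 * 180/pi = 2.44 degrees

2.44


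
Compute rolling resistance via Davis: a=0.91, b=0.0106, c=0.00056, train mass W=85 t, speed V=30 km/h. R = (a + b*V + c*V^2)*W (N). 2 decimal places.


b*V = 0.0106 * 30 = 0.318
c*V^2 = 0.00056 * 900 = 0.504
R_per_t = 0.91 + 0.318 + 0.504 = 1.732 N/t
R_total = 1.732 * 85 = 147.22 N

147.22


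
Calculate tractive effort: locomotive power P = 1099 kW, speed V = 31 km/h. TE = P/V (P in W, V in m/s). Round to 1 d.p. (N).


Convert: P = 1099 kW = 1099000 W
V = 31 / 3.6 = 8.6111 m/s
TE = 1099000 / 8.6111
TE = 127625.8 N

127625.8


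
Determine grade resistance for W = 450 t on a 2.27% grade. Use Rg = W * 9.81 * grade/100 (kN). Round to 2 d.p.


Rg = W * 9.81 * grade / 100
Rg = 450 * 9.81 * 2.27 / 100
Rg = 4414.5 * 0.0227
Rg = 100.21 kN

100.21


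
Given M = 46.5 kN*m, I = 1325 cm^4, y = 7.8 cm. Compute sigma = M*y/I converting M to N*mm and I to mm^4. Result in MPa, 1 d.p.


Convert units:
M = 46.5 kN*m = 46500000 N*mm
y = 7.8 cm = 78 mm
I = 1325 cm^4 = 13250000 mm^4
sigma = 46500000 * 78 / 13250000
sigma = 273.7 MPa

273.7


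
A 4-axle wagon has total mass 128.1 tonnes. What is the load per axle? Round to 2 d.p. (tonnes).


Load per axle = total weight / number of axles
Load = 128.1 / 4
Load = 32.03 tonnes

32.03


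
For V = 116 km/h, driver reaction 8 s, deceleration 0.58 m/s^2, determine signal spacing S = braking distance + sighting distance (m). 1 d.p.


V = 116 / 3.6 = 32.2222 m/s
Braking distance = 32.2222^2 / (2*0.58) = 895.0617 m
Sighting distance = 32.2222 * 8 = 257.7778 m
S = 895.0617 + 257.7778 = 1152.8 m

1152.8


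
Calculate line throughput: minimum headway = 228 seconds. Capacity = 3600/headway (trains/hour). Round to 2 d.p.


Capacity = 3600 / headway
Capacity = 3600 / 228
Capacity = 15.79 trains/hour

15.79


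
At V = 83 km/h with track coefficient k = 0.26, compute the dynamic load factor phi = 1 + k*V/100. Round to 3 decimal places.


phi = 1 + k * V / 100
phi = 1 + 0.26 * 83 / 100
phi = 1 + 0.2158
phi = 1.216

1.216


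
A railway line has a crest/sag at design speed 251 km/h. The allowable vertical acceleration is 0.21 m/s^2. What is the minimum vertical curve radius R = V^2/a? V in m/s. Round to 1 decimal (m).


Convert speed: V = 251 / 3.6 = 69.7222 m/s
V^2 = 4861.1883 m^2/s^2
R_v = 4861.1883 / 0.21
R_v = 23148.5 m

23148.5


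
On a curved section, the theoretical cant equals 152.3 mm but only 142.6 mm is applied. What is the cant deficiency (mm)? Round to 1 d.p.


Cant deficiency = equilibrium cant - actual cant
CD = 152.3 - 142.6
CD = 9.7 mm

9.7


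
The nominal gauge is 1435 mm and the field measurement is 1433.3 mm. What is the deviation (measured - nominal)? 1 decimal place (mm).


Deviation = measured - nominal
Deviation = 1433.3 - 1435
Deviation = -1.7 mm

-1.7


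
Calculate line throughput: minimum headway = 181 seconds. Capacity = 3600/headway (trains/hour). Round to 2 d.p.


Capacity = 3600 / headway
Capacity = 3600 / 181
Capacity = 19.89 trains/hour

19.89


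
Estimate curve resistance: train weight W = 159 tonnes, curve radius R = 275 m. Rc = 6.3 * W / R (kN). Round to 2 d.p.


Rc = 6.3 * W / R
Rc = 6.3 * 159 / 275
Rc = 1001.7 / 275
Rc = 3.64 kN

3.64


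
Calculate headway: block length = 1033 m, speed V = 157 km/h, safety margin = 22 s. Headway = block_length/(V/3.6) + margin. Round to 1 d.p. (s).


V = 157 / 3.6 = 43.6111 m/s
Block traversal time = 1033 / 43.6111 = 23.6866 s
Headway = 23.6866 + 22
Headway = 45.7 s

45.7


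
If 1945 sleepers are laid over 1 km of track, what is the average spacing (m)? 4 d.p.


Spacing = 1000 m / number of sleepers
Spacing = 1000 / 1945
Spacing = 0.5141 m

0.5141


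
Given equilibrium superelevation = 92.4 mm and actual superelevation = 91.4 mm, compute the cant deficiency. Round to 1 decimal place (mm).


Cant deficiency = equilibrium cant - actual cant
CD = 92.4 - 91.4
CD = 1.0 mm

1.0


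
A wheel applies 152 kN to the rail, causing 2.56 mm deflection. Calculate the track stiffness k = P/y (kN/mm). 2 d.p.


Track stiffness k = P / y
k = 152 / 2.56
k = 59.38 kN/mm

59.38


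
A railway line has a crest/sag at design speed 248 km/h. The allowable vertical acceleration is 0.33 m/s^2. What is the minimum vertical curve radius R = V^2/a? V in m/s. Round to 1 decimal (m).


Convert speed: V = 248 / 3.6 = 68.8889 m/s
V^2 = 4745.679 m^2/s^2
R_v = 4745.679 / 0.33
R_v = 14380.8 m

14380.8


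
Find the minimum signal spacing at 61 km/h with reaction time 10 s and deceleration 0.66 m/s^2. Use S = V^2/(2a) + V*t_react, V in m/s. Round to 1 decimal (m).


V = 61 / 3.6 = 16.9444 m/s
Braking distance = 16.9444^2 / (2*0.66) = 217.5108 m
Sighting distance = 16.9444 * 10 = 169.4444 m
S = 217.5108 + 169.4444 = 387.0 m

387.0


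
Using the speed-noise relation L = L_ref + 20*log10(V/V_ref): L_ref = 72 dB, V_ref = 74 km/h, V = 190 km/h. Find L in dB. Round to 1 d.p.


V/V_ref = 190 / 74 = 2.567568
log10(2.567568) = 0.409522
20 * 0.409522 = 8.1904
L = 72 + 8.1904 = 80.2 dB

80.2


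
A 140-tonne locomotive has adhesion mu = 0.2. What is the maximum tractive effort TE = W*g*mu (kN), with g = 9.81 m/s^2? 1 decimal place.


TE_max = W * g * mu
TE_max = 140 * 9.81 * 0.2
TE_max = 1373.4 * 0.2
TE_max = 274.7 kN

274.7


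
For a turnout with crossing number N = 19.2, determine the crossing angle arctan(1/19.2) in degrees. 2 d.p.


1/N = 1/19.2 = 0.052083
angle = arctan(0.052083) = 0.052036 rad
angle = 0.052036 * 180/pi = 2.98 degrees

2.98


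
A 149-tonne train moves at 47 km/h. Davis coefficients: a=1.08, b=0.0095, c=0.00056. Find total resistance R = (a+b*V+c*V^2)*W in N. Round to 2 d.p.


b*V = 0.0095 * 47 = 0.4465
c*V^2 = 0.00056 * 2209 = 1.23704
R_per_t = 1.08 + 0.4465 + 1.23704 = 2.76354 N/t
R_total = 2.76354 * 149 = 411.77 N

411.77


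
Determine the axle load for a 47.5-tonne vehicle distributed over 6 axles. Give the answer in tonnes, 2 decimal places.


Load per axle = total weight / number of axles
Load = 47.5 / 6
Load = 7.92 tonnes

7.92


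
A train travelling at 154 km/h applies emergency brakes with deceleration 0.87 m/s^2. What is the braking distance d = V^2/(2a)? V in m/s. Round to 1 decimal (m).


Convert speed: V = 154 / 3.6 = 42.7778 m/s
V^2 = 1829.9383
d = 1829.9383 / (2 * 0.87)
d = 1829.9383 / 1.74
d = 1051.7 m

1051.7


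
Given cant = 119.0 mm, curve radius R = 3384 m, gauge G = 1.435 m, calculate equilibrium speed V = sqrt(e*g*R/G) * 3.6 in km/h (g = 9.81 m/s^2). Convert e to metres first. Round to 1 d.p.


Convert cant: e = 119.0 mm = 0.1190 m
V_ms = sqrt(0.1190 * 9.81 * 3384 / 1.435)
V_ms = sqrt(2752.925268) = 52.4683 m/s
V = 52.4683 * 3.6 = 188.9 km/h

188.9


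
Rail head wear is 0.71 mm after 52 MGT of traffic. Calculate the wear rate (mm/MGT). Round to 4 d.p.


Wear rate = total wear / cumulative tonnage
Rate = 0.71 / 52
Rate = 0.0137 mm/MGT

0.0137


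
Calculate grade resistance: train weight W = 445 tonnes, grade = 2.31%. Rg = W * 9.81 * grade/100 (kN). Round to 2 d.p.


Rg = W * 9.81 * grade / 100
Rg = 445 * 9.81 * 2.31 / 100
Rg = 4365.45 * 0.0231
Rg = 100.84 kN

100.84


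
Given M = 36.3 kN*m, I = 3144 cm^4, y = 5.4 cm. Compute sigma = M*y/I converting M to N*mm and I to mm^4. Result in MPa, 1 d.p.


Convert units:
M = 36.3 kN*m = 36300000 N*mm
y = 5.4 cm = 54 mm
I = 3144 cm^4 = 31440000 mm^4
sigma = 36300000 * 54 / 31440000
sigma = 62.3 MPa

62.3


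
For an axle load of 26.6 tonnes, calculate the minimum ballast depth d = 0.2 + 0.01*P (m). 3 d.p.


d = 0.2 + 0.01 * 26.6
d = 0.2 + 0.266
d = 0.466 m

0.466


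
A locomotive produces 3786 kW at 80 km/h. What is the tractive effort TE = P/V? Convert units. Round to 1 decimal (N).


Convert: P = 3786 kW = 3786000 W
V = 80 / 3.6 = 22.2222 m/s
TE = 3786000 / 22.2222
TE = 170370.0 N

170370.0


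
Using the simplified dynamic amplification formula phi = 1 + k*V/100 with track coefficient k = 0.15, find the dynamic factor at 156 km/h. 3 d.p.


phi = 1 + k * V / 100
phi = 1 + 0.15 * 156 / 100
phi = 1 + 0.234
phi = 1.234

1.234


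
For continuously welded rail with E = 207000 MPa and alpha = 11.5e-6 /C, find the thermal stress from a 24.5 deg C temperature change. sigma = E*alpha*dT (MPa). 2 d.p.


sigma = E * alpha * dT
sigma = 207000 * 11.5e-6 * 24.5
sigma = 2.3805 * 24.5
sigma = 58.32 MPa

58.32


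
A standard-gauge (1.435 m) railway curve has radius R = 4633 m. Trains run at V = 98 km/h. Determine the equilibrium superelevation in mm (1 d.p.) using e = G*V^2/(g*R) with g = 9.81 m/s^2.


Convert speed: V = 98 / 3.6 = 27.2222 m/s
Apply formula: e = 1.435 * 27.2222^2 / (9.81 * 4633)
e = 1.435 * 741.0494 / 45449.73
e = 0.023397 m = 23.4 mm

23.4


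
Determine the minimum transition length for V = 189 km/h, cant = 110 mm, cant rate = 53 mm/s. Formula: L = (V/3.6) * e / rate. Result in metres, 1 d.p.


Convert speed: V = 189 / 3.6 = 52.5 m/s
L = 52.5 * 110 / 53
L = 5775.0 / 53
L = 109.0 m

109.0


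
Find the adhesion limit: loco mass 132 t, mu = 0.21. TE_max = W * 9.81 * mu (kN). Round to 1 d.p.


TE_max = W * g * mu
TE_max = 132 * 9.81 * 0.21
TE_max = 1294.92 * 0.21
TE_max = 271.9 kN

271.9


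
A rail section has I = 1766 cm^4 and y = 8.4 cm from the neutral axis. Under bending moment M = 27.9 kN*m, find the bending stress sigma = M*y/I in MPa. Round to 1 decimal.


Convert units:
M = 27.9 kN*m = 27900000 N*mm
y = 8.4 cm = 84 mm
I = 1766 cm^4 = 17660000 mm^4
sigma = 27900000 * 84 / 17660000
sigma = 132.7 MPa

132.7


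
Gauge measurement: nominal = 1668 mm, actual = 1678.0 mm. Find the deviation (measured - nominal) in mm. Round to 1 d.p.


Deviation = measured - nominal
Deviation = 1678.0 - 1668
Deviation = 10.0 mm

10.0


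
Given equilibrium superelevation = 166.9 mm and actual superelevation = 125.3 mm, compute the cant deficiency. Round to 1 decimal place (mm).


Cant deficiency = equilibrium cant - actual cant
CD = 166.9 - 125.3
CD = 41.6 mm

41.6


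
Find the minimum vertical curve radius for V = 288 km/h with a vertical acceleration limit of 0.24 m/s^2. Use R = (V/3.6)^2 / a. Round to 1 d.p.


Convert speed: V = 288 / 3.6 = 80.0 m/s
V^2 = 6400.0 m^2/s^2
R_v = 6400.0 / 0.24
R_v = 26666.7 m

26666.7


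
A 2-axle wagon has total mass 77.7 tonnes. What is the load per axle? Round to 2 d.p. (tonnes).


Load per axle = total weight / number of axles
Load = 77.7 / 2
Load = 38.85 tonnes

38.85


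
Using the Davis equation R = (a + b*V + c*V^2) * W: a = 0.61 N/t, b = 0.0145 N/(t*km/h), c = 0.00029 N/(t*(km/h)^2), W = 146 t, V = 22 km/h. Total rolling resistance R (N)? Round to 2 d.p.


b*V = 0.0145 * 22 = 0.319
c*V^2 = 0.00029 * 484 = 0.14036
R_per_t = 0.61 + 0.319 + 0.14036 = 1.06936 N/t
R_total = 1.06936 * 146 = 156.13 N

156.13


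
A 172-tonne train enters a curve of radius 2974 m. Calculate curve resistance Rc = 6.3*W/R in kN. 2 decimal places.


Rc = 6.3 * W / R
Rc = 6.3 * 172 / 2974
Rc = 1083.6 / 2974
Rc = 0.36 kN

0.36


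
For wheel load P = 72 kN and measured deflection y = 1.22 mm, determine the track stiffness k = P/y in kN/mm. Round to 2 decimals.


Track stiffness k = P / y
k = 72 / 1.22
k = 59.02 kN/mm

59.02


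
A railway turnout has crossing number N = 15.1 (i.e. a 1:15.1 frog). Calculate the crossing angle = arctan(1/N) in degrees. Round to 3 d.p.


1/N = 1/15.1 = 0.066225
angle = arctan(0.066225) = 0.066129 rad
angle = 0.066129 * 180/pi = 3.789 degrees

3.789


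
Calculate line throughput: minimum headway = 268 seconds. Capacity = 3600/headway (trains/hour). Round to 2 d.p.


Capacity = 3600 / headway
Capacity = 3600 / 268
Capacity = 13.43 trains/hour

13.43


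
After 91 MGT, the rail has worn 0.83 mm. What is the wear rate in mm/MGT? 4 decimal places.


Wear rate = total wear / cumulative tonnage
Rate = 0.83 / 91
Rate = 0.0091 mm/MGT

0.0091


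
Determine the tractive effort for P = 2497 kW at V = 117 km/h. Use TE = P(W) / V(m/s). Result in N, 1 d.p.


Convert: P = 2497 kW = 2497000 W
V = 117 / 3.6 = 32.5 m/s
TE = 2497000 / 32.5
TE = 76830.8 N

76830.8


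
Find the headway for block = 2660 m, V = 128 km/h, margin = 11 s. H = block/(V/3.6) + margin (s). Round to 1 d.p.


V = 128 / 3.6 = 35.5556 m/s
Block traversal time = 2660 / 35.5556 = 74.8125 s
Headway = 74.8125 + 11
Headway = 85.8 s

85.8


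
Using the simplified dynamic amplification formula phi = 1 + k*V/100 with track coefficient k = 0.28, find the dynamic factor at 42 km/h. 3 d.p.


phi = 1 + k * V / 100
phi = 1 + 0.28 * 42 / 100
phi = 1 + 0.1176
phi = 1.118

1.118


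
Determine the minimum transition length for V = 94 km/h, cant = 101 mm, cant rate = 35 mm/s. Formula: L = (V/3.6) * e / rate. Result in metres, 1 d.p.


Convert speed: V = 94 / 3.6 = 26.1111 m/s
L = 26.1111 * 101 / 35
L = 2637.2222 / 35
L = 75.3 m

75.3


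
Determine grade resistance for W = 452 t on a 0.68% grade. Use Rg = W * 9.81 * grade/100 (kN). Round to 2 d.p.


Rg = W * 9.81 * grade / 100
Rg = 452 * 9.81 * 0.68 / 100
Rg = 4434.12 * 0.0068
Rg = 30.15 kN

30.15


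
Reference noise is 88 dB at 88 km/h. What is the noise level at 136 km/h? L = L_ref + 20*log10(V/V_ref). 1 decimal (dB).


V/V_ref = 136 / 88 = 1.545455
log10(1.545455) = 0.189056
20 * 0.189056 = 3.7811
L = 88 + 3.7811 = 91.8 dB

91.8


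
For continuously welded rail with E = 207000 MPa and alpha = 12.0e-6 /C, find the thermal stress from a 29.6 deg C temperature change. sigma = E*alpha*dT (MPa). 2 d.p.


sigma = E * alpha * dT
sigma = 207000 * 12.0e-6 * 29.6
sigma = 2.484 * 29.6
sigma = 73.53 MPa

73.53


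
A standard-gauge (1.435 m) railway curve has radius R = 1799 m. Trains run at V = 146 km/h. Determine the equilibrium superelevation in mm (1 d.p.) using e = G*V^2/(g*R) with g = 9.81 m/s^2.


Convert speed: V = 146 / 3.6 = 40.5556 m/s
Apply formula: e = 1.435 * 40.5556^2 / (9.81 * 1799)
e = 1.435 * 1644.7531 / 17648.19
e = 0.133737 m = 133.7 mm

133.7


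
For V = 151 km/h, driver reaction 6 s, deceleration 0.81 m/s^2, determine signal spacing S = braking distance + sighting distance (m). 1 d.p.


V = 151 / 3.6 = 41.9444 m/s
Braking distance = 41.9444^2 / (2*0.81) = 1086.0101 m
Sighting distance = 41.9444 * 6 = 251.6667 m
S = 1086.0101 + 251.6667 = 1337.7 m

1337.7


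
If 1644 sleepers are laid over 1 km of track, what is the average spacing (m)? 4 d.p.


Spacing = 1000 m / number of sleepers
Spacing = 1000 / 1644
Spacing = 0.6083 m

0.6083


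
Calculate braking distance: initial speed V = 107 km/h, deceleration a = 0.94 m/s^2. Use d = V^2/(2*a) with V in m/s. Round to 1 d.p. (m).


Convert speed: V = 107 / 3.6 = 29.7222 m/s
V^2 = 883.4105
d = 883.4105 / (2 * 0.94)
d = 883.4105 / 1.88
d = 469.9 m

469.9


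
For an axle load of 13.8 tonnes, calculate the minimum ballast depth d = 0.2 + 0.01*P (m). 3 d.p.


d = 0.2 + 0.01 * 13.8
d = 0.2 + 0.138
d = 0.338 m

0.338


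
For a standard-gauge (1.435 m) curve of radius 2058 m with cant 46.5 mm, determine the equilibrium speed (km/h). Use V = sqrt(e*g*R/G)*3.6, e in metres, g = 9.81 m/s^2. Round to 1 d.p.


Convert cant: e = 46.5 mm = 0.0465 m
V_ms = sqrt(0.0465 * 9.81 * 2058 / 1.435)
V_ms = sqrt(654.207366) = 25.5775 m/s
V = 25.5775 * 3.6 = 92.1 km/h

92.1


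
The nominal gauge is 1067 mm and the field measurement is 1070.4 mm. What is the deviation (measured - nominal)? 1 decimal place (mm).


Deviation = measured - nominal
Deviation = 1070.4 - 1067
Deviation = 3.4 mm

3.4


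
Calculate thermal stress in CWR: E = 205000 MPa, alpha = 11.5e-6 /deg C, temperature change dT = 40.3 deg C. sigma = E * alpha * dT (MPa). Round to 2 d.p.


sigma = E * alpha * dT
sigma = 205000 * 11.5e-6 * 40.3
sigma = 2.3575 * 40.3
sigma = 95.01 MPa

95.01


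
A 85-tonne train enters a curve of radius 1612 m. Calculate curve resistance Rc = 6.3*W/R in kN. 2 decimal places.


Rc = 6.3 * W / R
Rc = 6.3 * 85 / 1612
Rc = 535.5 / 1612
Rc = 0.33 kN

0.33


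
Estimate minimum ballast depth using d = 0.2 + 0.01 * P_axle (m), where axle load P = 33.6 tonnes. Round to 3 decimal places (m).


d = 0.2 + 0.01 * 33.6
d = 0.2 + 0.336
d = 0.536 m

0.536


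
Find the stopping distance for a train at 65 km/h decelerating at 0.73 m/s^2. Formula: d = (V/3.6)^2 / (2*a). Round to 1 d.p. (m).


Convert speed: V = 65 / 3.6 = 18.0556 m/s
V^2 = 326.0031
d = 326.0031 / (2 * 0.73)
d = 326.0031 / 1.46
d = 223.3 m

223.3


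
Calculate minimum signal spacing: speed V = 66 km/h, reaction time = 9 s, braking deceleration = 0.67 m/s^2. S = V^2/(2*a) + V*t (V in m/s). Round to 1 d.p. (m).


V = 66 / 3.6 = 18.3333 m/s
Braking distance = 18.3333^2 / (2*0.67) = 250.8292 m
Sighting distance = 18.3333 * 9 = 165.0 m
S = 250.8292 + 165.0 = 415.8 m

415.8


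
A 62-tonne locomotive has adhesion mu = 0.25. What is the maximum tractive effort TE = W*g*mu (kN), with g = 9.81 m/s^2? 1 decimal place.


TE_max = W * g * mu
TE_max = 62 * 9.81 * 0.25
TE_max = 608.22 * 0.25
TE_max = 152.1 kN

152.1


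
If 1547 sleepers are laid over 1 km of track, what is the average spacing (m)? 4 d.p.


Spacing = 1000 m / number of sleepers
Spacing = 1000 / 1547
Spacing = 0.6464 m

0.6464


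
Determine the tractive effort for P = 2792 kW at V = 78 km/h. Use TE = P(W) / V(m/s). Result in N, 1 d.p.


Convert: P = 2792 kW = 2792000 W
V = 78 / 3.6 = 21.6667 m/s
TE = 2792000 / 21.6667
TE = 128861.5 N

128861.5


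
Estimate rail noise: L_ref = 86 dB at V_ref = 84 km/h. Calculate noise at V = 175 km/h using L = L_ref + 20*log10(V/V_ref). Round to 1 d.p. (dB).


V/V_ref = 175 / 84 = 2.083333
log10(2.083333) = 0.318759
20 * 0.318759 = 6.3752
L = 86 + 6.3752 = 92.4 dB

92.4


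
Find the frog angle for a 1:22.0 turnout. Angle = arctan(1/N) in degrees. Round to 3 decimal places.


1/N = 1/22.0 = 0.045455
angle = arctan(0.045455) = 0.045423 rad
angle = 0.045423 * 180/pi = 2.603 degrees

2.603
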